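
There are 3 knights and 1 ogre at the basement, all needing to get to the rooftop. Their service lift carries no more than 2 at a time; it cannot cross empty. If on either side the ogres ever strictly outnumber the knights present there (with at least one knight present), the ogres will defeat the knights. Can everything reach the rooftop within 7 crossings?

Yes — this plan uses 5 crossings (≤ 7):
1. 1 knight and 1 ogre → the rooftop.  (the basement: 2K 0O; the rooftop: 1K 1O)
2. 1 ogre ← the basement.  (the basement: 2K 1O; the rooftop: 1K 0O)
3. 1 knight and 1 ogre → the rooftop.  (the basement: 1K 0O; the rooftop: 2K 1O)
4. 1 ogre ← the basement.  (the basement: 1K 1O; the rooftop: 2K 0O)
5. 1 knight and 1 ogre → the rooftop.  (the basement: 0K 0O; the rooftop: 3K 1O)

Yes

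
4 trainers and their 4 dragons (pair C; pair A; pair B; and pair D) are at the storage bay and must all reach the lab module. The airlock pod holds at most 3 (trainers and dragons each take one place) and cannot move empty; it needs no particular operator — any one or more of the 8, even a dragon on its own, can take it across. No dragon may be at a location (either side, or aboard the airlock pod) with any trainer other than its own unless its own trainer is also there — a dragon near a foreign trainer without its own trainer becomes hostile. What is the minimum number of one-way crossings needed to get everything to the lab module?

9

Counting alone: each trip to the lab module takes at most 3 across and each return brings at least 1 back, so after t trips out (and t−1 returns) at most 3t − (t−1) of the 8 are across; that first reaches 8 at t = 4, so at least 7 crossings are needed.
The safety rule pushes this higher. Following every safe sequence of crossings, the most of the 8 that can be at the lab module as the airlock pod arrives there on crossing 7 is 7 — never all 8.
So no plan with fewer than 9 crossings exists, and this one achieves 9:
1. dragon C and trainer C cross → the lab module.
2. trainer C crosses ← the storage bay.
3. dragon A, trainer A, and trainer C cross → the lab module.
4. dragon C and trainer C cross ← the storage bay.
5. trainer B, trainer C, and trainer D cross → the lab module.
6. dragon A crosses ← the storage bay.
7. dragon A and dragon C cross → the lab module.
8. dragon C crosses ← the storage bay.
9. dragon B, dragon C, and dragon D cross → the lab module.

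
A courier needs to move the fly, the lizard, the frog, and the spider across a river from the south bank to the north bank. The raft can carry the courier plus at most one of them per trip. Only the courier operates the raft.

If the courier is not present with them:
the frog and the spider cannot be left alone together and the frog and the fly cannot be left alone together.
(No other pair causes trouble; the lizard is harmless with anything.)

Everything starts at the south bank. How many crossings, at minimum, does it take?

Counting alone: the courier can take at most 1 across per trip to the north bank, so moving all 4 needs at least 4 loaded trips out, with a return between consecutive ones — at least 7 crossings.
The safety rule pushes this higher. Following every safe sequence of crossings, the most of the 4 that can be at the north bank as the raft arrives there on crossing 7 is 3 — never all 4.
So no plan with fewer than 9 crossings exists, and this one achieves 9:
1. Courier goes to the north bank with the frog.  [the south bank: the fly, the lizard, the spider | the north bank: the frog]
2. Courier goes back to the south bank alone.  [the south bank: the fly, the lizard, the spider | the north bank: the frog]
3. Courier goes to the north bank with the fly.  [the south bank: the lizard, the spider | the north bank: the fly, the frog]
4. Courier goes back to the south bank with the frog.  [the south bank: the frog, the lizard, the spider | the north bank: the fly]
5. Courier goes to the north bank with the spider.  [the south bank: the frog, the lizard | the north bank: the fly, the spider]
6. Courier goes back to the south bank alone.  [the south bank: the frog, the lizard | the north bank: the fly, the spider]
7. Courier goes to the north bank with the lizard.  [the south bank: the frog | the north bank: the fly, the lizard, the spider]
8. Courier goes back to the south bank alone.  [the south bank: the frog | the north bank: the fly, the lizard, the spider]
9. Courier goes to the north bank with the frog.  [the south bank: — | the north bank: the fly, the frog, the lizard, the spider]

9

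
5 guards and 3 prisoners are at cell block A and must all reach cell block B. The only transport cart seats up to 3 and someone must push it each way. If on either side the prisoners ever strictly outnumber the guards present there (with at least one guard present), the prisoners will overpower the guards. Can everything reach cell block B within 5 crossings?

No

Counting alone: each trip to cell block B takes at most 3 across and each return brings at least 1 back, so after t trips out (and t−1 returns) at most 3t − (t−1) of the 8 are across; that first reaches 8 at t = 4, so at least 7 crossings are needed.
Since 5 < 7, 5 crossings cannot be enough. (The shortest complete plan in fact takes 7:)
1. 2 prisoners → cell block B.  (cell block A: 5G 1P; cell block B: 0G 2P)
2. 1 prisoner ← cell block A.  (cell block A: 5G 2P; cell block B: 0G 1P)
3. 2 guards and 1 prisoner → cell block B.  (cell block A: 3G 1P; cell block B: 2G 2P)
4. 1 prisoner ← cell block A.  (cell block A: 3G 2P; cell block B: 2G 1P)
5. 1 guard and 2 prisoners → cell block B.  (cell block A: 2G 0P; cell block B: 3G 3P)
6. 1 prisoner ← cell block A.  (cell block A: 2G 1P; cell block B: 3G 2P)
7. 2 guards and 1 prisoner → cell block B.  (cell block A: 0G 0P; cell block B: 5G 3P)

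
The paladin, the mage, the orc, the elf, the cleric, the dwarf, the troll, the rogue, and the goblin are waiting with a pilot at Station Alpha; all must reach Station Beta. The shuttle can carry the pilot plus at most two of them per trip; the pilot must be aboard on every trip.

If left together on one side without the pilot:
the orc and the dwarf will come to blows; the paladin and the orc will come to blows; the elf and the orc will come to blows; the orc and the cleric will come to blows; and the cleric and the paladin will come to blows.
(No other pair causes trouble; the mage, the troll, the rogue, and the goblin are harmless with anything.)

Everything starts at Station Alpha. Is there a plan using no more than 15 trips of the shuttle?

Yes

Yes — this plan uses 15 crossings (≤ 15):
1. Pilot goes to Station Beta with the orc and the paladin.  [Station Alpha: the cleric, the dwarf, the elf, the goblin, the mage, the rogue, the troll | Station Beta: the orc, the paladin]
2. Pilot goes back to Station Alpha with the paladin.  [Station Alpha: the cleric, the dwarf, the elf, the goblin, the mage, the paladin, the rogue, the troll | Station Beta: the orc]
3. Pilot goes to Station Beta with the mage and the paladin.  [Station Alpha: the cleric, the dwarf, the elf, the goblin, the rogue, the troll | Station Beta: the mage, the orc, the paladin]
4. Pilot goes back to Station Alpha with the paladin.  [Station Alpha: the cleric, the dwarf, the elf, the goblin, the paladin, the rogue, the troll | Station Beta: the mage, the orc]
5. Pilot goes to Station Beta with the elf and the paladin.  [Station Alpha: the cleric, the dwarf, the goblin, the rogue, the troll | Station Beta: the elf, the mage, the orc, the paladin]
6. Pilot goes back to Station Alpha with the orc.  [Station Alpha: the cleric, the dwarf, the goblin, the orc, the rogue, the troll | Station Beta: the elf, the mage, the paladin]
7. Pilot goes to Station Beta with the dwarf and the orc.  [Station Alpha: the cleric, the goblin, the rogue, the troll | Station Beta: the dwarf, the elf, the mage, the orc, the paladin]
8. Pilot goes back to Station Alpha with the orc.  [Station Alpha: the cleric, the goblin, the orc, the rogue, the troll | Station Beta: the dwarf, the elf, the mage, the paladin]
9. Pilot goes to Station Beta with the orc and the troll.  [Station Alpha: the cleric, the goblin, the rogue | Station Beta: the dwarf, the elf, the mage, the orc, the paladin, the troll]
10. Pilot goes back to Station Alpha with the orc.  [Station Alpha: the cleric, the goblin, the orc, the rogue | Station Beta: the dwarf, the elf, the mage, the paladin, the troll]
11. Pilot goes to Station Beta with the orc and the rogue.  [Station Alpha: the cleric, the goblin | Station Beta: the dwarf, the elf, the mage, the orc, the paladin, the rogue, the troll]
12. Pilot goes back to Station Alpha with the orc.  [Station Alpha: the cleric, the goblin, the orc | Station Beta: the dwarf, the elf, the mage, the paladin, the rogue, the troll]
13. Pilot goes to Station Beta with the goblin and the orc.  [Station Alpha: the cleric | Station Beta: the dwarf, the elf, the goblin, the mage, the orc, the paladin, the rogue, the troll]
14. Pilot goes back to Station Alpha with the orc.  [Station Alpha: the cleric, the orc | Station Beta: the dwarf, the elf, the goblin, the mage, the paladin, the rogue, the troll]
15. Pilot goes to Station Beta with the cleric and the orc.  [Station Alpha: — | Station Beta: the cleric, the dwarf, the elf, the goblin, the mage, the orc, the paladin, the rogue, the troll]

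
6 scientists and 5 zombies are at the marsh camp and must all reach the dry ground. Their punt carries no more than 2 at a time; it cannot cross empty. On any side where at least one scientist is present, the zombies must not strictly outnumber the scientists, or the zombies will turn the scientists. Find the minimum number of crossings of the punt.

19

Counting alone: each trip to the dry ground takes at most 2 across and each return brings at least 1 back, so after t trips out (and t−1 returns) at most 2t − (t−1) of the 11 are across; that first reaches 11 at t = 10, so at least 19 crossings are needed.
The plan below uses exactly 19 crossings, so it is optimal:
1. 2 zombies → the dry ground.  (the marsh camp: 6S 3Z; the dry ground: 0S 2Z)
2. 1 zombie ← the marsh camp.  (the marsh camp: 6S 4Z; the dry ground: 0S 1Z)
3. 2 zombies → the dry ground.  (the marsh camp: 6S 2Z; the dry ground: 0S 3Z)
4. 1 zombie ← the marsh camp.  (the marsh camp: 6S 3Z; the dry ground: 0S 2Z)
5. 2 scientists → the dry ground.  (the marsh camp: 4S 3Z; the dry ground: 2S 2Z)
6. 1 zombie ← the marsh camp.  (the marsh camp: 4S 4Z; the dry ground: 2S 1Z)
7. 1 scientist and 1 zombie → the dry ground.  (the marsh camp: 3S 3Z; the dry ground: 3S 2Z)
8. 1 scientist ← the marsh camp.  (the marsh camp: 4S 3Z; the dry ground: 2S 2Z)
9. 1 scientist and 1 zombie → the dry ground.  (the marsh camp: 3S 2Z; the dry ground: 3S 3Z)
10. 1 zombie ← the marsh camp.  (the marsh camp: 3S 3Z; the dry ground: 3S 2Z)
11. 1 scientist and 1 zombie → the dry ground.  (the marsh camp: 2S 2Z; the dry ground: 4S 3Z)
12. 1 scientist ← the marsh camp.  (the marsh camp: 3S 2Z; the dry ground: 3S 3Z)
13. 1 scientist and 1 zombie → the dry ground.  (the marsh camp: 2S 1Z; the dry ground: 4S 4Z)
14. 1 zombie ← the marsh camp.  (the marsh camp: 2S 2Z; the dry ground: 4S 3Z)
15. 1 scientist and 1 zombie → the dry ground.  (the marsh camp: 1S 1Z; the dry ground: 5S 4Z)
16. 1 scientist ← the marsh camp.  (the marsh camp: 2S 1Z; the dry ground: 4S 4Z)
17. 1 scientist and 1 zombie → the dry ground.  (the marsh camp: 1S 0Z; the dry ground: 5S 5Z)
18. 1 zombie ← the marsh camp.  (the marsh camp: 1S 1Z; the dry ground: 5S 4Z)
19. 1 scientist and 1 zombie → the dry ground.  (the marsh camp: 0S 0Z; the dry ground: 6S 5Z)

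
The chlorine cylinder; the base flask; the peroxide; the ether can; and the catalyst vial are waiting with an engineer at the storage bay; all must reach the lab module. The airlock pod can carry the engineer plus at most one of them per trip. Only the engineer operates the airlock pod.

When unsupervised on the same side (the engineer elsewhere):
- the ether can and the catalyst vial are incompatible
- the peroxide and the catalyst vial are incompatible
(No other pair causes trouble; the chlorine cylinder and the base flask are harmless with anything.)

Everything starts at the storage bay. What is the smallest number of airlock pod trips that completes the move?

11

Counting alone: the engineer can take at most 1 across per trip to the lab module, so moving all 5 needs at least 5 loaded trips out, with a return between consecutive ones — at least 9 crossings.
The safety rule pushes this higher. Following every safe sequence of crossings, the most of the 5 that can be at the lab module as the airlock pod arrives there on crossing 9 is 4 — never all 5.
So no plan with fewer than 11 crossings exists, and this one achieves 11:
1. Engineer goes to the lab module with the catalyst vial.  [the storage bay: the base flask, the chlorine cylinder, the ether can, the peroxide | the lab module: the catalyst vial]
2. Engineer goes back to the storage bay alone.  [the storage bay: the base flask, the chlorine cylinder, the ether can, the peroxide | the lab module: the catalyst vial]
3. Engineer goes to the lab module with the chlorine cylinder.  [the storage bay: the base flask, the ether can, the peroxide | the lab module: the catalyst vial, the chlorine cylinder]
4. Engineer goes back to the storage bay alone.  [the storage bay: the base flask, the ether can, the peroxide | the lab module: the catalyst vial, the chlorine cylinder]
5. Engineer goes to the lab module with the base flask.  [the storage bay: the ether can, the peroxide | the lab module: the base flask, the catalyst vial, the chlorine cylinder]
6. Engineer goes back to the storage bay alone.  [the storage bay: the ether can, the peroxide | the lab module: the base flask, the catalyst vial, the chlorine cylinder]
7. Engineer goes to the lab module with the peroxide.  [the storage bay: the ether can | the lab module: the base flask, the catalyst vial, the chlorine cylinder, the peroxide]
8. Engineer goes back to the storage bay with the catalyst vial.  [the storage bay: the catalyst vial, the ether can | the lab module: the base flask, the chlorine cylinder, the peroxide]
9. Engineer goes to the lab module with the ether can.  [the storage bay: the catalyst vial | the lab module: the base flask, the chlorine cylinder, the ether can, the peroxide]
10. Engineer goes back to the storage bay alone.  [the storage bay: the catalyst vial | the lab module: the base flask, the chlorine cylinder, the ether can, the peroxide]
11. Engineer goes to the lab module with the catalyst vial.  [the storage bay: — | the lab module: the base flask, the catalyst vial, the chlorine cylinder, the ether can, the peroxide]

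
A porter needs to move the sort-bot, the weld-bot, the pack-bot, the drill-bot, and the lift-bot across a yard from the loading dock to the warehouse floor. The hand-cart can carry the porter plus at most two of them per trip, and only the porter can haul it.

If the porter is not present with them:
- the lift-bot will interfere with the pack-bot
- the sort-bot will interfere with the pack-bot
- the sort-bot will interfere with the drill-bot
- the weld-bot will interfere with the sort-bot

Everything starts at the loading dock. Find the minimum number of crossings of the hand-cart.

5

Counting alone: the porter can take at most 2 across per trip to the warehouse floor, so moving all 5 needs at least 3 loaded trips out, with a return between consecutive ones — at least 5 crossings.
The plan below uses exactly 5 crossings, so it is optimal:
1. Porter goes to the warehouse floor with the pack-bot and the sort-bot.
2. Porter goes back to the loading dock with the sort-bot.
3. Porter goes to the warehouse floor with the drill-bot and the weld-bot.
4. Porter goes back to the loading dock alone.
5. Porter goes to the warehouse floor with the lift-bot and the sort-bot.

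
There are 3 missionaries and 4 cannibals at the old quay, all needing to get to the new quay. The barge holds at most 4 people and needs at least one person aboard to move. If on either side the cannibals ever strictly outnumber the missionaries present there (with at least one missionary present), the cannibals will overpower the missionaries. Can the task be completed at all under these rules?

No

The cannibals already outnumber the missionaries at the old quay before anyone moves, so the starting position itself is disallowed.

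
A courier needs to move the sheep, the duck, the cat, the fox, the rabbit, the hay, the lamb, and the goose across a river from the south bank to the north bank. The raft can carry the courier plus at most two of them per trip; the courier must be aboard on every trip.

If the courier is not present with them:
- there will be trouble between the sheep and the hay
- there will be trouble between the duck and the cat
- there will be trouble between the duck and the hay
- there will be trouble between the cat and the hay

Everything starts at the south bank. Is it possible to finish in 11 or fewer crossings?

No

Counting alone: the courier can take at most 2 across per trip to the north bank, so moving all 8 needs at least 4 loaded trips out, with a return between consecutive ones — at least 7 crossings.
The safety rule pushes this higher. Following every safe sequence of crossings, the most of the 8 that can be at the north bank as the raft arrives there on crossings 7, 9, 11 is 5, 6, 7 respectively — never all 8.
So the move cannot be finished within 11 crossings. (The shortest complete plan takes 13:)
1. Courier goes to the north bank with the duck and the hay.
2. Courier goes back to the south bank with the duck.
3. Courier goes to the north bank with the duck and the sheep.
4. Courier goes back to the south bank with the hay.
5. Courier goes to the north bank with the cat and the fox.
6. Courier goes back to the south bank with the duck.
7. Courier goes to the north bank with the duck and the rabbit.
8. Courier goes back to the south bank with the duck.
9. Courier goes to the north bank with the duck and the lamb.
10. Courier goes back to the south bank with the duck.
11. Courier goes to the north bank with the duck and the goose.
12. Courier goes back to the south bank with the duck.
13. Courier goes to the north bank with the duck and the hay.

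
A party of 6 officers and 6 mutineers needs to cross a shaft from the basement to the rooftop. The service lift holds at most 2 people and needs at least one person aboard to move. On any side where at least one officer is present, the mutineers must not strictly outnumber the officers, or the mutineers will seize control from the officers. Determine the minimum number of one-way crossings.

impossible

Following every safe sequence of crossings from the start, the most of the 12 that can be at the rooftop as the service lift arrives there on crossings 1, 3, 5, 7, 9 is 2, 3, 4, 5, 6 respectively; the best ever achieved is 6 of 12.
From crossing 11 on, no configuration arises that was not already reachable earlier: only 15 distinct safe configurations (who is on which side, and where the service lift is) can ever be reached, none of them has everyone across, and every continuation just revisits them. They are: 0 officers + 0 mutineers across (service lift back at the start); 0 officers + 1 mutineer across (service lift there); 0 officers + 1 mutineer across (service lift back at the start); 0 officers + 2 mutineers across (service lift there); 0 officers + 2 mutineers across (service lift back at the start); 0 officers + 3 mutineers across (service lift there); 0 officers + 3 mutineers across (service lift back at the start); 0 officers + 4 mutineers across (service lift there); 0 officers + 4 mutineers across (service lift back at the start); 0 officers + 5 mutineers across (service lift there); 0 officers + 5 mutineers across (service lift back at the start); 0 officers + 6 mutineers across (service lift there); 1 officer + 1 mutineer across (service lift there); 1 officer + 1 mutineer across (service lift back at the start); 2 officers + 2 mutineers across (service lift there). So no valid plan exists.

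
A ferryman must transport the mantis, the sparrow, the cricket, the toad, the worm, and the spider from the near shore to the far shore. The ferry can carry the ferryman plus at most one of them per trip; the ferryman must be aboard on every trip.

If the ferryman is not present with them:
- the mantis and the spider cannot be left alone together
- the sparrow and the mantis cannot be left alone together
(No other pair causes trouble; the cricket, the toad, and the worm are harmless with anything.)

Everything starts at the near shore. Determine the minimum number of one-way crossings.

13

Counting alone: the ferryman can take at most 1 across per trip to the far shore, so moving all 6 needs at least 6 loaded trips out, with a return between consecutive ones — at least 11 crossings.
The safety rule pushes this higher. Following every safe sequence of crossings, the most of the 6 that can be at the far shore as the ferry arrives there on crossing 11 is 5 — never all 6.
So no plan with fewer than 13 crossings exists, and this one achieves 13:
1. Ferryman goes to the far shore with the mantis.
2. Ferryman goes back to the near shore alone.
3. Ferryman goes to the far shore with the sparrow.
4. Ferryman goes back to the near shore with the mantis.
5. Ferryman goes to the far shore with the spider.
6. Ferryman goes back to the near shore alone.
7. Ferryman goes to the far shore with the cricket.
8. Ferryman goes back to the near shore alone.
9. Ferryman goes to the far shore with the toad.
10. Ferryman goes back to the near shore alone.
11. Ferryman goes to the far shore with the worm.
12. Ferryman goes back to the near shore alone.
13. Ferryman goes to the far shore with the mantis.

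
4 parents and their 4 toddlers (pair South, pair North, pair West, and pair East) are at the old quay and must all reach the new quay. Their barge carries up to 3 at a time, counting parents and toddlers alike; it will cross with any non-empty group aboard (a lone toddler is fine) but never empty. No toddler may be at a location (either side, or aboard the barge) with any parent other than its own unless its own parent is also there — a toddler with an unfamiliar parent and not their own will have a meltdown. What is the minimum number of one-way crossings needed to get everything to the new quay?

Counting alone: each trip to the new quay takes at most 3 across and each return brings at least 1 back, so after t trips out (and t−1 returns) at most 3t − (t−1) of the 8 are across; that first reaches 8 at t = 4, so at least 7 crossings are needed.
The safety rule pushes this higher. Following every safe sequence of crossings, the most of the 8 that can be at the new quay as the barge arrives there on crossing 7 is 7 — never all 8.
So no plan with fewer than 9 crossings exists, and this one achieves 9:
1. parent South and toddler South cross → the new quay.
2. parent South crosses ← the old quay.
3. parent North, parent South, and toddler North cross → the new quay.
4. parent South and toddler South cross ← the old quay.
5. parent East, parent South, and parent West cross → the new quay.
6. toddler North crosses ← the old quay.
7. toddler North and toddler South cross → the new quay.
8. toddler South crosses ← the old quay.
9. toddler East, toddler South, and toddler West cross → the new quay.

9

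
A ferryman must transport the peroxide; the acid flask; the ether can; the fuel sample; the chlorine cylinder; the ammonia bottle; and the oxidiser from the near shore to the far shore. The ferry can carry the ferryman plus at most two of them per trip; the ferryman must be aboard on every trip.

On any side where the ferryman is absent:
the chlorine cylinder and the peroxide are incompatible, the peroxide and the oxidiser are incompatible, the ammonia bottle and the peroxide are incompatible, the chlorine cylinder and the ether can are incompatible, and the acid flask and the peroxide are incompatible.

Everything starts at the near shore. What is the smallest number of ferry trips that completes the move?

9

Counting alone: the ferryman can take at most 2 across per trip to the far shore, so moving all 7 needs at least 4 loaded trips out, with a return between consecutive ones — at least 7 crossings.
The safety rule pushes this higher. Following every safe sequence of crossings, the most of the 7 that can be at the far shore as the ferry arrives there on crossing 7 is 6 — never all 7.
So no plan with fewer than 9 crossings exists, and this one achieves 9:
1. Ferryman goes to the far shore with the ether can and the peroxide.  [the near shore: the acid flask, the ammonia bottle, the chlorine cylinder, the fuel sample, the oxidiser | the far shore: the ether can, the peroxide]
2. Ferryman goes back to the near shore alone.  [the near shore: the acid flask, the ammonia bottle, the chlorine cylinder, the fuel sample, the oxidiser | the far shore: the ether can, the peroxide]
3. Ferryman goes to the far shore with the fuel sample.  [the near shore: the acid flask, the ammonia bottle, the chlorine cylinder, the oxidiser | the far shore: the ether can, the fuel sample, the peroxide]
4. Ferryman goes back to the near shore alone.  [the near shore: the acid flask, the ammonia bottle, the chlorine cylinder, the oxidiser | the far shore: the ether can, the fuel sample, the peroxide]
5. Ferryman goes to the far shore with the acid flask and the chlorine cylinder.  [the near shore: the ammonia bottle, the oxidiser | the far shore: the acid flask, the chlorine cylinder, the ether can, the fuel sample, the peroxide]
6. Ferryman goes back to the near shore with the ether can and the peroxide.  [the near shore: the ammonia bottle, the ether can, the oxidiser, the peroxide | the far shore: the acid flask, the chlorine cylinder, the fuel sample]
7. Ferryman goes to the far shore with the ammonia bottle and the oxidiser.  [the near shore: the ether can, the peroxide | the far shore: the acid flask, the ammonia bottle, the chlorine cylinder, the fuel sample, the oxidiser]
8. Ferryman goes back to the near shore alone.  [the near shore: the ether can, the peroxide | the far shore: the acid flask, the ammonia bottle, the chlorine cylinder, the fuel sample, the oxidiser]
9. Ferryman goes to the far shore with the ether can and the peroxide.  [the near shore: — | the far shore: the acid flask, the ammonia bottle, the chlorine cylinder, the ether can, the fuel sample, the oxidiser, the peroxide]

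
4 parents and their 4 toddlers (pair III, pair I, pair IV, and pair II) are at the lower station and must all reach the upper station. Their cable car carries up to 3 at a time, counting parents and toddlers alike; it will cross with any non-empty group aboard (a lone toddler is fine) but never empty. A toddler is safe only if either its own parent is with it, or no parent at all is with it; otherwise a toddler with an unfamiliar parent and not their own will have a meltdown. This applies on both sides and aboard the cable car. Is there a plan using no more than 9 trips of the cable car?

Yes

Yes — this plan uses 9 crossings (≤ 9):
1. parent III and toddler III cross → the upper station.
2. parent III crosses ← the lower station.
3. parent I, parent III, and toddler I cross → the upper station.
4. parent III and toddler III cross ← the lower station.
5. parent II, parent III, and parent IV cross → the upper station.
6. toddler I crosses ← the lower station.
7. toddler I and toddler III cross → the upper station.
8. toddler III crosses ← the lower station.
9. toddler II, toddler III, and toddler IV cross → the upper station.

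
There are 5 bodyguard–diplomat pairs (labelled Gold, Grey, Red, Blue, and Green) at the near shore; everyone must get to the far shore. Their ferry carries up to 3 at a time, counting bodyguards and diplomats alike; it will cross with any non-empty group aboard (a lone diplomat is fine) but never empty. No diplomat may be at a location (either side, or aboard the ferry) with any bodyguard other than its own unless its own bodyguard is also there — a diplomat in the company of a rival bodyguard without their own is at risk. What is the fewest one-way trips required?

11

Counting alone: each trip to the far shore takes at most 3 across and each return brings at least 1 back, so after t trips out (and t−1 returns) at most 3t − (t−1) of the 10 are across; that first reaches 10 at t = 5, so at least 9 crossings are needed.
The safety rule pushes this higher. Following every safe sequence of crossings, the most of the 10 that can be at the far shore as the ferry arrives there on crossing 9 is 9 — never all 10.
So no plan with fewer than 11 crossings exists, and this one achieves 11:
1. bodyguard Gold and diplomat Gold cross → the far shore.
2. bodyguard Gold crosses ← the near shore.
3. diplomat Blue, diplomat Grey, and diplomat Red cross → the far shore.
4. diplomat Gold crosses ← the near shore.
5. bodyguard Blue, bodyguard Grey, and bodyguard Red cross → the far shore.
6. bodyguard Grey and diplomat Grey cross ← the near shore.
7. bodyguard Gold, bodyguard Green, and bodyguard Grey cross → the far shore.
8. diplomat Red crosses ← the near shore.
9. diplomat Gold and diplomat Grey cross → the far shore.
10. diplomat Gold crosses ← the near shore.
11. diplomat Gold, diplomat Green, and diplomat Red cross → the far shore.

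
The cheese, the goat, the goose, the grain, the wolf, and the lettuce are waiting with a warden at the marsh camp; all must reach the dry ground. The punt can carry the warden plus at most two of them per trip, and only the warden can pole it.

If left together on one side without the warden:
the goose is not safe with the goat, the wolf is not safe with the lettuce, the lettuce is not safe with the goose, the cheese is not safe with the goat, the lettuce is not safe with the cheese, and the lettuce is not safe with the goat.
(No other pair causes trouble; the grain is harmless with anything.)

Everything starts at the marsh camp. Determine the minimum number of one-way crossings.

Counting alone: the warden can take at most 2 across per trip to the dry ground, so moving all 6 needs at least 3 loaded trips out, with a return between consecutive ones — at least 5 crossings.
The safety rule pushes this higher. Following every safe sequence of crossings, the most of the 6 that can be at the dry ground as the punt arrives there on crossings 5, 7 is 4, 5 respectively — never all 6.
So no plan with fewer than 9 crossings exists, and this one achieves 9:
1. Warden goes to the dry ground with the goat and the lettuce.  [the marsh camp: the cheese, the goose, the grain, the wolf | the dry ground: the goat, the lettuce]
2. Warden goes back to the marsh camp with the goat.  [the marsh camp: the cheese, the goat, the goose, the grain, the wolf | the dry ground: the lettuce]
3. Warden goes to the dry ground with the cheese and the goose.  [the marsh camp: the goat, the grain, the wolf | the dry ground: the cheese, the goose, the lettuce]
4. Warden goes back to the marsh camp with the lettuce.  [the marsh camp: the goat, the grain, the lettuce, the wolf | the dry ground: the cheese, the goose]
5. Warden goes to the dry ground with the goat and the wolf.  [the marsh camp: the grain, the lettuce | the dry ground: the cheese, the goat, the goose, the wolf]
6. Warden goes back to the marsh camp with the goat.  [the marsh camp: the goat, the grain, the lettuce | the dry ground: the cheese, the goose, the wolf]
7. Warden goes to the dry ground with the goat and the grain.  [the marsh camp: the lettuce | the dry ground: the cheese, the goat, the goose, the grain, the wolf]
8. Warden goes back to the marsh camp with the goat.  [the marsh camp: the goat, the lettuce | the dry ground: the cheese, the goose, the grain, the wolf]
9. Warden goes to the dry ground with the goat and the lettuce.  [the marsh camp: — | the dry ground: the cheese, the goat, the goose, the grain, the lettuce, the wolf]

9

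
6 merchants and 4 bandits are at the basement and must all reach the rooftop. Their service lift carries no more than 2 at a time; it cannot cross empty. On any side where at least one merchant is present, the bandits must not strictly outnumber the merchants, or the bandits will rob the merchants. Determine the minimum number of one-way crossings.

Counting alone: each trip to the rooftop takes at most 2 across and each return brings at least 1 back, so after t trips out (and t−1 returns) at most 2t − (t−1) of the 10 are across; that first reaches 10 at t = 9, so at least 17 crossings are needed.
The plan below uses exactly 17 crossings, so it is optimal:
1. 2 bandits → the rooftop.  (the basement: 6M 2B; the rooftop: 0M 2B)
2. 1 bandit ← the basement.  (the basement: 6M 3B; the rooftop: 0M 1B)
3. 2 bandits → the rooftop.  (the basement: 6M 1B; the rooftop: 0M 3B)
4. 1 bandit ← the basement.  (the basement: 6M 2B; the rooftop: 0M 2B)
5. 2 merchants → the rooftop.  (the basement: 4M 2B; the rooftop: 2M 2B)
6. 1 bandit ← the basement.  (the basement: 4M 3B; the rooftop: 2M 1B)
7. 1 merchant and 1 bandit → the rooftop.  (the basement: 3M 2B; the rooftop: 3M 2B)
8. 1 bandit ← the basement.  (the basement: 3M 3B; the rooftop: 3M 1B)
9. 2 bandits → the rooftop.  (the basement: 3M 1B; the rooftop: 3M 3B)
10. 1 bandit ← the basement.  (the basement: 3M 2B; the rooftop: 3M 2B)
11. 1 merchant and 1 bandit → the rooftop.  (the basement: 2M 1B; the rooftop: 4M 3B)
12. 1 bandit ← the basement.  (the basement: 2M 2B; the rooftop: 4M 2B)
13. 2 bandits → the rooftop.  (the basement: 2M 0B; the rooftop: 4M 4B)
14. 1 bandit ← the basement.  (the basement: 2M 1B; the rooftop: 4M 3B)
15. 1 merchant and 1 bandit → the rooftop.  (the basement: 1M 0B; the rooftop: 5M 4B)
16. 1 bandit ← the basement.  (the basement: 1M 1B; the rooftop: 5M 3B)
17. 1 merchant and 1 bandit → the rooftop.  (the basement: 0M 0B; the rooftop: 6M 4B)

17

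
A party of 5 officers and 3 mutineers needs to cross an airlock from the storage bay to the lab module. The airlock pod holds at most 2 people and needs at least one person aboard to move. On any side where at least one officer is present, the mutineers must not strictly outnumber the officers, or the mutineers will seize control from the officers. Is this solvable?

1. 2 mutineers → the lab module.  (the storage bay: 5O 1M; the lab module: 0O 2M)
2. 1 mutineer ← the storage bay.  (the storage bay: 5O 2M; the lab module: 0O 1M)
3. 2 mutineers → the lab module.  (the storage bay: 5O 0M; the lab module: 0O 3M)
4. 1 mutineer ← the storage bay.  (the storage bay: 5O 1M; the lab module: 0O 2M)
5. 2 officers → the lab module.  (the storage bay: 3O 1M; the lab module: 2O 2M)
6. 1 mutineer ← the storage bay.  (the storage bay: 3O 2M; the lab module: 2O 1M)
7. 1 officer and 1 mutineer → the lab module.  (the storage bay: 2O 1M; the lab module: 3O 2M)
8. 1 mutineer ← the storage bay.  (the storage bay: 2O 2M; the lab module: 3O 1M)
9. 2 mutineers → the lab module.  (the storage bay: 2O 0M; the lab module: 3O 3M)
10. 1 mutineer ← the storage bay.  (the storage bay: 2O 1M; the lab module: 3O 2M)
11. 1 officer and 1 mutineer → the lab module.  (the storage bay: 1O 0M; the lab module: 4O 3M)
12. 1 mutineer ← the storage bay.  (the storage bay: 1O 1M; the lab module: 4O 2M)
13. 1 officer and 1 mutineer → the lab module.  (the storage bay: 0O 0M; the lab module: 5O 3M)

Yes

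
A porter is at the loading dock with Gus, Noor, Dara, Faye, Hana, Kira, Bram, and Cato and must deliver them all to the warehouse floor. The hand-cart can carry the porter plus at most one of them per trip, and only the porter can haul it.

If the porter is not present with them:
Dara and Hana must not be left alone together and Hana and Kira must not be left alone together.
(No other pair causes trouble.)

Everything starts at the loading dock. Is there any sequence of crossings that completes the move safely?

1. Porter goes to the warehouse floor with Hana.  [the loading dock: Bram, Cato, Dara, Faye, Gus, Kira, Noor | the warehouse floor: Hana]
2. Porter goes back to the loading dock alone.  [the loading dock: Bram, Cato, Dara, Faye, Gus, Kira, Noor | the warehouse floor: Hana]
3. Porter goes to the warehouse floor with Gus.  [the loading dock: Bram, Cato, Dara, Faye, Kira, Noor | the warehouse floor: Gus, Hana]
4. Porter goes back to the loading dock alone.  [the loading dock: Bram, Cato, Dara, Faye, Kira, Noor | the warehouse floor: Gus, Hana]
5. Porter goes to the warehouse floor with Noor.  [the loading dock: Bram, Cato, Dara, Faye, Kira | the warehouse floor: Gus, Hana, Noor]
6. Porter goes back to the loading dock alone.  [the loading dock: Bram, Cato, Dara, Faye, Kira | the warehouse floor: Gus, Hana, Noor]
7. Porter goes to the warehouse floor with Dara.  [the loading dock: Bram, Cato, Faye, Kira | the warehouse floor: Dara, Gus, Hana, Noor]
8. Porter goes back to the loading dock with Hana.  [the loading dock: Bram, Cato, Faye, Hana, Kira | the warehouse floor: Dara, Gus, Noor]
9. Porter goes to the warehouse floor with Kira.  [the loading dock: Bram, Cato, Faye, Hana | the warehouse floor: Dara, Gus, Kira, Noor]
10. Porter goes back to the loading dock alone.  [the loading dock: Bram, Cato, Faye, Hana | the warehouse floor: Dara, Gus, Kira, Noor]
11. Porter goes to the warehouse floor with Faye.  [the loading dock: Bram, Cato, Hana | the warehouse floor: Dara, Faye, Gus, Kira, Noor]
12. Porter goes back to the loading dock alone.  [the loading dock: Bram, Cato, Hana | the warehouse floor: Dara, Faye, Gus, Kira, Noor]
13. Porter goes to the warehouse floor with Bram.  [the loading dock: Cato, Hana | the warehouse floor: Bram, Dara, Faye, Gus, Kira, Noor]
14. Porter goes back to the loading dock alone.  [the loading dock: Cato, Hana | the warehouse floor: Bram, Dara, Faye, Gus, Kira, Noor]
15. Porter goes to the warehouse floor with Cato.  [the loading dock: Hana | the warehouse floor: Bram, Cato, Dara, Faye, Gus, Kira, Noor]
16. Porter goes back to the loading dock alone.  [the loading dock: Hana | the warehouse floor: Bram, Cato, Dara, Faye, Gus, Kira, Noor]
17. Porter goes to the warehouse floor with Hana.  [the loading dock: — | the warehouse floor: Bram, Cato, Dara, Faye, Gus, Hana, Kira, Noor]

Yes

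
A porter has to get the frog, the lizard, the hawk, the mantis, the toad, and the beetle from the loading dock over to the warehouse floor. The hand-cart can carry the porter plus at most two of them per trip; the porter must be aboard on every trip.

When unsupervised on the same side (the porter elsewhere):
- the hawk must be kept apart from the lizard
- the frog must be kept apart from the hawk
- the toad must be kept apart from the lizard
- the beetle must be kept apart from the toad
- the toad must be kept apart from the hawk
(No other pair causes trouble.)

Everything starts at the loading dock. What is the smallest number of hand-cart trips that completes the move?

9

Counting alone: the porter can take at most 2 across per trip to the warehouse floor, so moving all 6 needs at least 3 loaded trips out, with a return between consecutive ones — at least 5 crossings.
The safety rule pushes this higher. Following every safe sequence of crossings, the most of the 6 that can be at the warehouse floor as the hand-cart arrives there on crossings 5, 7 is 4, 5 respectively — never all 6.
So no plan with fewer than 9 crossings exists, and this one achieves 9:
1. Porter goes to the warehouse floor with the hawk and the toad.  [the loading dock: the beetle, the frog, the lizard, the mantis | the warehouse floor: the hawk, the toad]
2. Porter goes back to the loading dock with the hawk.  [the loading dock: the beetle, the frog, the hawk, the lizard, the mantis | the warehouse floor: the toad]
3. Porter goes to the warehouse floor with the frog and the lizard.  [the loading dock: the beetle, the hawk, the mantis | the warehouse floor: the frog, the lizard, the toad]
4. Porter goes back to the loading dock with the lizard.  [the loading dock: the beetle, the hawk, the lizard, the mantis | the warehouse floor: the frog, the toad]
5. Porter goes to the warehouse floor with the lizard and the mantis.  [the loading dock: the beetle, the hawk | the warehouse floor: the frog, the lizard, the mantis, the toad]
6. Porter goes back to the loading dock with the lizard.  [the loading dock: the beetle, the hawk, the lizard | the warehouse floor: the frog, the mantis, the toad]
7. Porter goes to the warehouse floor with the beetle and the lizard.  [the loading dock: the hawk | the warehouse floor: the beetle, the frog, the lizard, the mantis, the toad]
8. Porter goes back to the loading dock with the toad.  [the loading dock: the hawk, the toad | the warehouse floor: the beetle, the frog, the lizard, the mantis]
9. Porter goes to the warehouse floor with the hawk and the toad.  [the loading dock: — | the warehouse floor: the beetle, the frog, the hawk, the lizard, the mantis, the toad]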